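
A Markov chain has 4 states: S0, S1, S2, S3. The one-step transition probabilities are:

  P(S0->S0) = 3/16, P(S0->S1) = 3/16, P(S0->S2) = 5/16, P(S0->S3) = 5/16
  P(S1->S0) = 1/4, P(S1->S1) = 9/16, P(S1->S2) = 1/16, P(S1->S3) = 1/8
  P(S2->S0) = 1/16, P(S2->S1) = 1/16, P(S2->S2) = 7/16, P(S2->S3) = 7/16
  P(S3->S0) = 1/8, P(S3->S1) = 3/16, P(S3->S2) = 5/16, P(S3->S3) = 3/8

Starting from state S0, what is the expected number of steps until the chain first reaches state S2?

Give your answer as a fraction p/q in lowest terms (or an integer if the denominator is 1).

Let h_i = expected steps to first reach S2 from state i.
Boundary: h_S2 = 0.
First-step equations for the other states:
  h_S0 = 1 + 3/16*h_S0 + 3/16*h_S1 + 5/16*h_S2 + 5/16*h_S3
  h_S1 = 1 + 1/4*h_S0 + 9/16*h_S1 + 1/16*h_S2 + 1/8*h_S3
  h_S3 = 1 + 1/8*h_S0 + 3/16*h_S1 + 5/16*h_S2 + 3/8*h_S3

Substituting h_S2 = 0 and rearranging gives the linear system (I - Q) h = 1:
  [13/16, -3/16, -5/16] . (h_S0, h_S1, h_S3) = 1
  [-1/4, 7/16, -1/8] . (h_S0, h_S1, h_S3) = 1
  [-1/8, -3/16, 5/8] . (h_S0, h_S1, h_S3) = 1

Solving yields:
  h_S0 = 80/19
  h_S1 = 112/19
  h_S3 = 80/19

Starting state is S0, so the expected hitting time is h_S0 = 80/19.

Answer: 80/19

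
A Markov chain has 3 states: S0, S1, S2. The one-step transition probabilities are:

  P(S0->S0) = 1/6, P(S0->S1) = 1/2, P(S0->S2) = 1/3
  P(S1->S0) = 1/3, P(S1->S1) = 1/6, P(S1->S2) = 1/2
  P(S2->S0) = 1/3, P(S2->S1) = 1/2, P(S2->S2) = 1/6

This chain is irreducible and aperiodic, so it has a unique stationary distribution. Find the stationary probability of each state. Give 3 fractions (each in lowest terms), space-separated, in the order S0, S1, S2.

The stationary distribution satisfies pi = pi * P, i.e.:
  pi_S0 = 1/6*pi_S0 + 1/3*pi_S1 + 1/3*pi_S2
  pi_S1 = 1/2*pi_S0 + 1/6*pi_S1 + 1/2*pi_S2
  pi_S2 = 1/3*pi_S0 + 1/2*pi_S1 + 1/6*pi_S2
with normalization: pi_S0 + pi_S1 + pi_S2 = 1.

Using the first 2 balance equations plus normalization, the linear system A*pi = b is:
  [-5/6, 1/3, 1/3] . pi = 0
  [1/2, -5/6, 1/2] . pi = 0
  [1, 1, 1] . pi = 1

Solving yields:
  pi_S0 = 2/7
  pi_S1 = 3/8
  pi_S2 = 19/56

Verification (pi * P):
  2/7*1/6 + 3/8*1/3 + 19/56*1/3 = 2/7 = pi_S0  (ok)
  2/7*1/2 + 3/8*1/6 + 19/56*1/2 = 3/8 = pi_S1  (ok)
  2/7*1/3 + 3/8*1/2 + 19/56*1/6 = 19/56 = pi_S2  (ok)

Answer: 2/7 3/8 19/56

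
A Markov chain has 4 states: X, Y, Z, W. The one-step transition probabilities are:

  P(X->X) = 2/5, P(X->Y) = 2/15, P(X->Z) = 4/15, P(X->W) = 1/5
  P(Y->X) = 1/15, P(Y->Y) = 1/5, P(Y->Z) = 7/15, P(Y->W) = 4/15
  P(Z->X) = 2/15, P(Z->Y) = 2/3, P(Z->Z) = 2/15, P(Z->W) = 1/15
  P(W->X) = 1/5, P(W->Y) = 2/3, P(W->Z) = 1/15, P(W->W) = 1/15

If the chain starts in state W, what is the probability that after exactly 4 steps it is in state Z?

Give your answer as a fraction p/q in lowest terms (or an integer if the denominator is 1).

Answer: 3083/10125

Derivation:
Computing P^4 by repeated multiplication:
P^1 =
  X: [2/5, 2/15, 4/15, 1/5]
  Y: [1/15, 1/5, 7/15, 4/15]
  Z: [2/15, 2/3, 2/15, 1/15]
  W: [1/5, 2/3, 1/15, 1/15]
P^2 =
  X: [11/45, 88/225, 49/225, 11/75]
  Y: [7/45, 121/225, 43/225, 26/225]
  Z: [29/225, 64/225, 83/225, 49/225]
  W: [11/75, 56/225, 17/45, 17/75]
P^3 =
  X: [41/225, 398/1125, 967/3375, 599/3375]
  Y: [11/75, 1123/3375, 1099/3375, 658/3375]
  Z: [551/3375, 314/675, 779/3375, 19/135]
  W: [577/3375, 1594/3375, 149/675, 17/125]
P^4 =
  X: [1723/10125, 6824/16875, 13351/50625, 2729/16875]
  Y: [551/3375, 21929/50625, 12697/50625, 2578/16875]
  Z: [7859/50625, 18352/50625, 15227/50625, 9187/50625]
  W: [2641/16875, 5992/16875, 3083/10125, 9311/50625]

(P^4)[W -> Z] = 3083/10125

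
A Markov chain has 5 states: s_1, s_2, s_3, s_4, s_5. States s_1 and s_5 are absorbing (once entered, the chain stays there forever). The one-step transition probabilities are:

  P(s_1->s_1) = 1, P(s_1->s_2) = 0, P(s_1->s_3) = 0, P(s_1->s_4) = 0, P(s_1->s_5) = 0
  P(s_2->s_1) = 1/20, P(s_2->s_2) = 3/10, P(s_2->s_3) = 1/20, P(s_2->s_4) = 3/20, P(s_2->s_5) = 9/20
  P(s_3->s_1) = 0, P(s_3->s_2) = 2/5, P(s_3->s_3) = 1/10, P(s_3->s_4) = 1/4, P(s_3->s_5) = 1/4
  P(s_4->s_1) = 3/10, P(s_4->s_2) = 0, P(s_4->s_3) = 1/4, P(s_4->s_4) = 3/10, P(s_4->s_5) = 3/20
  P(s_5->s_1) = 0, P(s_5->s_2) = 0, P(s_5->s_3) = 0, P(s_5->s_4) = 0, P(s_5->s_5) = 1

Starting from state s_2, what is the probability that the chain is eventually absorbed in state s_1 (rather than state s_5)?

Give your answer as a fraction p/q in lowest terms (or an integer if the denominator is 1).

Let a_i = P(absorbed in s_1 | start in state i).
Boundary conditions: a_s_1 = 1, a_s_5 = 0.
For each transient state i, a_i = sum_j P(i->j) * a_j:
  a_s_2 = 1/20*a_s_1 + 3/10*a_s_2 + 1/20*a_s_3 + 3/20*a_s_4 + 9/20*a_s_5
  a_s_3 = 0*a_s_1 + 2/5*a_s_2 + 1/10*a_s_3 + 1/4*a_s_4 + 1/4*a_s_5
  a_s_4 = 3/10*a_s_1 + 0*a_s_2 + 1/4*a_s_3 + 3/10*a_s_4 + 3/20*a_s_5

Substituting a_s_1 = 1 and a_s_5 = 0, rearrange to (I - Q) a = r where r[i] = P(i -> s_1):
  [7/10, -1/20, -3/20] . (a_s_2, a_s_3, a_s_4) = 1/20
  [-2/5, 9/10, -1/4] . (a_s_2, a_s_3, a_s_4) = 0
  [0, -1/4, 7/10] . (a_s_2, a_s_3, a_s_4) = 3/10

Solving yields:
  a_s_2 = 581/2946
  a_s_3 = 338/1473
  a_s_4 = 752/1473

Starting state is s_2, so the absorption probability is a_s_2 = 581/2946.

Answer: 581/2946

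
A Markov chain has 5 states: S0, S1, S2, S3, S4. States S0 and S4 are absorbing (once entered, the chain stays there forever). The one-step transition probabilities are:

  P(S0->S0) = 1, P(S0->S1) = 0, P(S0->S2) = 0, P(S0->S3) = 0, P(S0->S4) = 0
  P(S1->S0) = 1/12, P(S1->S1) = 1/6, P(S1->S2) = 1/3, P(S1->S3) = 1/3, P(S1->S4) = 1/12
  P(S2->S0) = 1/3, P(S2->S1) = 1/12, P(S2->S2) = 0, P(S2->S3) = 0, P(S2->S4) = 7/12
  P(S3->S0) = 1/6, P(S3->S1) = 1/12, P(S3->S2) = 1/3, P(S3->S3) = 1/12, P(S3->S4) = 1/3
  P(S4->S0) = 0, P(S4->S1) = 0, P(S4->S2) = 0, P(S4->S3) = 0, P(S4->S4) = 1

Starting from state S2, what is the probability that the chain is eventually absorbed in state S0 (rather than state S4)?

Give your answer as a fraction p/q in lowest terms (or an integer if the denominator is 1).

Answer: 443/1212

Derivation:
Let a_i = P(absorbed in S0 | start in state i).
Boundary conditions: a_S0 = 1, a_S4 = 0.
For each transient state i, a_i = sum_j P(i->j) * a_j:
  a_S1 = 1/12*a_S0 + 1/6*a_S1 + 1/3*a_S2 + 1/3*a_S3 + 1/12*a_S4
  a_S2 = 1/3*a_S0 + 1/12*a_S1 + 0*a_S2 + 0*a_S3 + 7/12*a_S4
  a_S3 = 1/6*a_S0 + 1/12*a_S1 + 1/3*a_S2 + 1/12*a_S3 + 1/3*a_S4

Substituting a_S0 = 1 and a_S4 = 0, rearrange to (I - Q) a = r where r[i] = P(i -> S0):
  [5/6, -1/3, -1/3] . (a_S1, a_S2, a_S3) = 1/12
  [-1/12, 1, 0] . (a_S1, a_S2, a_S3) = 1/3
  [-1/12, -1/3, 11/12] . (a_S1, a_S2, a_S3) = 1/6

Solving yields:
  a_S1 = 39/101
  a_S2 = 443/1212
  a_S3 = 106/303

Starting state is S2, so the absorption probability is a_S2 = 443/1212.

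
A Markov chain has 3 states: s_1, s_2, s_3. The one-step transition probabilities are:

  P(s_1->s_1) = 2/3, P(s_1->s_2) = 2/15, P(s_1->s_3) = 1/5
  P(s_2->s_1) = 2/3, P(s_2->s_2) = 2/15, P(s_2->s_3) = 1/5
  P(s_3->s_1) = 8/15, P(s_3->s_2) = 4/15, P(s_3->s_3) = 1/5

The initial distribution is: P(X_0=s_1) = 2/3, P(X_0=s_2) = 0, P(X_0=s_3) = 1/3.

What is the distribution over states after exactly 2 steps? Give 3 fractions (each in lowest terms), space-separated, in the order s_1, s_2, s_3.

Propagating the distribution step by step (d_{t+1} = d_t * P):
d_0 = (s_1=2/3, s_2=0, s_3=1/3)
  d_1[s_1] = 2/3*2/3 + 0*2/3 + 1/3*8/15 = 28/45
  d_1[s_2] = 2/3*2/15 + 0*2/15 + 1/3*4/15 = 8/45
  d_1[s_3] = 2/3*1/5 + 0*1/5 + 1/3*1/5 = 1/5
d_1 = (s_1=28/45, s_2=8/45, s_3=1/5)
  d_2[s_1] = 28/45*2/3 + 8/45*2/3 + 1/5*8/15 = 16/25
  d_2[s_2] = 28/45*2/15 + 8/45*2/15 + 1/5*4/15 = 4/25
  d_2[s_3] = 28/45*1/5 + 8/45*1/5 + 1/5*1/5 = 1/5
d_2 = (s_1=16/25, s_2=4/25, s_3=1/5)

Answer: 16/25 4/25 1/5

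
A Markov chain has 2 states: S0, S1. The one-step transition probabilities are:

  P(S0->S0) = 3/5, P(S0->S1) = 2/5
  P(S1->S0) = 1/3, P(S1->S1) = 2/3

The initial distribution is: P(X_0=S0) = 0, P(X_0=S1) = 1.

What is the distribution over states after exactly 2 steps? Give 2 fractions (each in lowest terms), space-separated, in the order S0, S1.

Propagating the distribution step by step (d_{t+1} = d_t * P):
d_0 = (S0=0, S1=1)
  d_1[S0] = 0*3/5 + 1*1/3 = 1/3
  d_1[S1] = 0*2/5 + 1*2/3 = 2/3
d_1 = (S0=1/3, S1=2/3)
  d_2[S0] = 1/3*3/5 + 2/3*1/3 = 19/45
  d_2[S1] = 1/3*2/5 + 2/3*2/3 = 26/45
d_2 = (S0=19/45, S1=26/45)

Answer: 19/45 26/45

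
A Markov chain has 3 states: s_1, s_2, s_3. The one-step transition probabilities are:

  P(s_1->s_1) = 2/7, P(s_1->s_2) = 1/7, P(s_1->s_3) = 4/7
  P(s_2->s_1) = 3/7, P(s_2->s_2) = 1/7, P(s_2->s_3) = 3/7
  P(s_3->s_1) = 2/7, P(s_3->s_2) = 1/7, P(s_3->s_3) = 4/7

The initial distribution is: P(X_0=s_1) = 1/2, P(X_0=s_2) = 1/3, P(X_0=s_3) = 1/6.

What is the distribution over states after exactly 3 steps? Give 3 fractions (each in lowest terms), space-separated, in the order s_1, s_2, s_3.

Propagating the distribution step by step (d_{t+1} = d_t * P):
d_0 = (s_1=1/2, s_2=1/3, s_3=1/6)
  d_1[s_1] = 1/2*2/7 + 1/3*3/7 + 1/6*2/7 = 1/3
  d_1[s_2] = 1/2*1/7 + 1/3*1/7 + 1/6*1/7 = 1/7
  d_1[s_3] = 1/2*4/7 + 1/3*3/7 + 1/6*4/7 = 11/21
d_1 = (s_1=1/3, s_2=1/7, s_3=11/21)
  d_2[s_1] = 1/3*2/7 + 1/7*3/7 + 11/21*2/7 = 15/49
  d_2[s_2] = 1/3*1/7 + 1/7*1/7 + 11/21*1/7 = 1/7
  d_2[s_3] = 1/3*4/7 + 1/7*3/7 + 11/21*4/7 = 27/49
d_2 = (s_1=15/49, s_2=1/7, s_3=27/49)
  d_3[s_1] = 15/49*2/7 + 1/7*3/7 + 27/49*2/7 = 15/49
  d_3[s_2] = 15/49*1/7 + 1/7*1/7 + 27/49*1/7 = 1/7
  d_3[s_3] = 15/49*4/7 + 1/7*3/7 + 27/49*4/7 = 27/49
d_3 = (s_1=15/49, s_2=1/7, s_3=27/49)

Answer: 15/49 1/7 27/49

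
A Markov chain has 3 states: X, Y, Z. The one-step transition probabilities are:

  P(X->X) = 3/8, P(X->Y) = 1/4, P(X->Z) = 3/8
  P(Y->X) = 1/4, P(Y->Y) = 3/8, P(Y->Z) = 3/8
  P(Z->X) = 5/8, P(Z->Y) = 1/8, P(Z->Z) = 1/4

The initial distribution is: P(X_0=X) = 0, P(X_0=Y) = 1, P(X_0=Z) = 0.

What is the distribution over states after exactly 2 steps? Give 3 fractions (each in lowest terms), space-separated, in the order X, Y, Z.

Answer: 27/64 1/4 21/64

Derivation:
Propagating the distribution step by step (d_{t+1} = d_t * P):
d_0 = (X=0, Y=1, Z=0)
  d_1[X] = 0*3/8 + 1*1/4 + 0*5/8 = 1/4
  d_1[Y] = 0*1/4 + 1*3/8 + 0*1/8 = 3/8
  d_1[Z] = 0*3/8 + 1*3/8 + 0*1/4 = 3/8
d_1 = (X=1/4, Y=3/8, Z=3/8)
  d_2[X] = 1/4*3/8 + 3/8*1/4 + 3/8*5/8 = 27/64
  d_2[Y] = 1/4*1/4 + 3/8*3/8 + 3/8*1/8 = 1/4
  d_2[Z] = 1/4*3/8 + 3/8*3/8 + 3/8*1/4 = 21/64
d_2 = (X=27/64, Y=1/4, Z=21/64)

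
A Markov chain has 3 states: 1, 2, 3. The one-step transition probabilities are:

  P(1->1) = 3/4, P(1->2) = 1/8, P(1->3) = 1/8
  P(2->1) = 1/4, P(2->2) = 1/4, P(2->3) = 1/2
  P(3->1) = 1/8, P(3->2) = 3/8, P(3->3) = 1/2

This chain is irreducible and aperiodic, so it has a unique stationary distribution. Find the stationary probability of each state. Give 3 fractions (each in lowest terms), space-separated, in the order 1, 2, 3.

Answer: 12/29 7/29 10/29

Derivation:
The stationary distribution satisfies pi = pi * P, i.e.:
  pi_1 = 3/4*pi_1 + 1/4*pi_2 + 1/8*pi_3
  pi_2 = 1/8*pi_1 + 1/4*pi_2 + 3/8*pi_3
  pi_3 = 1/8*pi_1 + 1/2*pi_2 + 1/2*pi_3
with normalization: pi_1 + pi_2 + pi_3 = 1.

Using the first 2 balance equations plus normalization, the linear system A*pi = b is:
  [-1/4, 1/4, 1/8] . pi = 0
  [1/8, -3/4, 3/8] . pi = 0
  [1, 1, 1] . pi = 1

Solving yields:
  pi_1 = 12/29
  pi_2 = 7/29
  pi_3 = 10/29

Verification (pi * P):
  12/29*3/4 + 7/29*1/4 + 10/29*1/8 = 12/29 = pi_1  (ok)
  12/29*1/8 + 7/29*1/4 + 10/29*3/8 = 7/29 = pi_2  (ok)
  12/29*1/8 + 7/29*1/2 + 10/29*1/2 = 10/29 = pi_3  (ok)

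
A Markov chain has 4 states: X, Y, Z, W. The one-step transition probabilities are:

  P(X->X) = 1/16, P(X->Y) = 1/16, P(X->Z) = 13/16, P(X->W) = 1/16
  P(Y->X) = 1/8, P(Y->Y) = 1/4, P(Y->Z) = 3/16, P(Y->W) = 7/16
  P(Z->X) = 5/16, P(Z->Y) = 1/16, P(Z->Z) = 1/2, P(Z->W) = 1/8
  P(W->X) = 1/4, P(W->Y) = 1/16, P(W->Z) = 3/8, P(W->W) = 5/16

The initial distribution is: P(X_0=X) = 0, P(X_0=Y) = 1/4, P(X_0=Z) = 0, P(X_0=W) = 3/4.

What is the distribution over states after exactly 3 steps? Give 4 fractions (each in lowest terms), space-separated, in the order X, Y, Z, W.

Propagating the distribution step by step (d_{t+1} = d_t * P):
d_0 = (X=0, Y=1/4, Z=0, W=3/4)
  d_1[X] = 0*1/16 + 1/4*1/8 + 0*5/16 + 3/4*1/4 = 7/32
  d_1[Y] = 0*1/16 + 1/4*1/4 + 0*1/16 + 3/4*1/16 = 7/64
  d_1[Z] = 0*13/16 + 1/4*3/16 + 0*1/2 + 3/4*3/8 = 21/64
  d_1[W] = 0*1/16 + 1/4*7/16 + 0*1/8 + 3/4*5/16 = 11/32
d_1 = (X=7/32, Y=7/64, Z=21/64, W=11/32)
  d_2[X] = 7/32*1/16 + 7/64*1/8 + 21/64*5/16 + 11/32*1/4 = 221/1024
  d_2[Y] = 7/32*1/16 + 7/64*1/4 + 21/64*1/16 + 11/32*1/16 = 85/1024
  d_2[Z] = 7/32*13/16 + 7/64*3/16 + 21/64*1/2 + 11/32*3/8 = 503/1024
  d_2[W] = 7/32*1/16 + 7/64*7/16 + 21/64*1/8 + 11/32*5/16 = 215/1024
d_2 = (X=221/1024, Y=85/1024, Z=503/1024, W=215/1024)
  d_3[X] = 221/1024*1/16 + 85/1024*1/8 + 503/1024*5/16 + 215/1024*1/4 = 1883/8192
  d_3[Y] = 221/1024*1/16 + 85/1024*1/4 + 503/1024*1/16 + 215/1024*1/16 = 1279/16384
  d_3[Z] = 221/1024*13/16 + 85/1024*3/16 + 503/1024*1/2 + 215/1024*3/8 = 4221/8192
  d_3[W] = 221/1024*1/16 + 85/1024*7/16 + 503/1024*1/8 + 215/1024*5/16 = 2897/16384
d_3 = (X=1883/8192, Y=1279/16384, Z=4221/8192, W=2897/16384)

Answer: 1883/8192 1279/16384 4221/8192 2897/16384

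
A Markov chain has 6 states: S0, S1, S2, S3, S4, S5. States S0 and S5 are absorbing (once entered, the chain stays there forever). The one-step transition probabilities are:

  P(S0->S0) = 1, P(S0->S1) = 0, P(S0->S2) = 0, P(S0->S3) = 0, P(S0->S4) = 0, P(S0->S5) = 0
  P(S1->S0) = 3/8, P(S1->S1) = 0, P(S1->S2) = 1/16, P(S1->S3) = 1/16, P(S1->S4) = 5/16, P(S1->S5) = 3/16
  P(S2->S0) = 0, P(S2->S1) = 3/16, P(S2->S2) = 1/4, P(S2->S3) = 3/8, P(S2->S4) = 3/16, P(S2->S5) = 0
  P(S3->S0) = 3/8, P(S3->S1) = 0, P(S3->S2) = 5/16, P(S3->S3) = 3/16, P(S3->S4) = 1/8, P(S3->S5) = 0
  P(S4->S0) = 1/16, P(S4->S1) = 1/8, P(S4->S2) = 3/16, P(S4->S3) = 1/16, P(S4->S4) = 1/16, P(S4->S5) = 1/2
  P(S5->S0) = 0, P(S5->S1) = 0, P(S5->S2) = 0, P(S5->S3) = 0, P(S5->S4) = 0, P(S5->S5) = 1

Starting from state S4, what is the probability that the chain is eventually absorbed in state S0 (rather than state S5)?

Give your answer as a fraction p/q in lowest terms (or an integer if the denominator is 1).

Answer: 137/449

Derivation:
Let a_i = P(absorbed in S0 | start in state i).
Boundary conditions: a_S0 = 1, a_S5 = 0.
For each transient state i, a_i = sum_j P(i->j) * a_j:
  a_S1 = 3/8*a_S0 + 0*a_S1 + 1/16*a_S2 + 1/16*a_S3 + 5/16*a_S4 + 3/16*a_S5
  a_S2 = 0*a_S0 + 3/16*a_S1 + 1/4*a_S2 + 3/8*a_S3 + 3/16*a_S4 + 0*a_S5
  a_S3 = 3/8*a_S0 + 0*a_S1 + 5/16*a_S2 + 3/16*a_S3 + 1/8*a_S4 + 0*a_S5
  a_S4 = 1/16*a_S0 + 1/8*a_S1 + 3/16*a_S2 + 1/16*a_S3 + 1/16*a_S4 + 1/2*a_S5

Substituting a_S0 = 1 and a_S5 = 0, rearrange to (I - Q) a = r where r[i] = P(i -> S0):
  [1, -1/16, -1/16, -5/16] . (a_S1, a_S2, a_S3, a_S4) = 3/8
  [-3/16, 3/4, -3/8, -3/16] . (a_S1, a_S2, a_S3, a_S4) = 0
  [0, -5/16, 13/16, -1/8] . (a_S1, a_S2, a_S3, a_S4) = 3/8
  [-1/8, -3/16, -1/16, 15/16] . (a_S1, a_S2, a_S3, a_S4) = 1/16

Solving yields:
  a_S1 = 248/449
  a_S2 = 521/898
  a_S3 = 657/898
  a_S4 = 137/449

Starting state is S4, so the absorption probability is a_S4 = 137/449.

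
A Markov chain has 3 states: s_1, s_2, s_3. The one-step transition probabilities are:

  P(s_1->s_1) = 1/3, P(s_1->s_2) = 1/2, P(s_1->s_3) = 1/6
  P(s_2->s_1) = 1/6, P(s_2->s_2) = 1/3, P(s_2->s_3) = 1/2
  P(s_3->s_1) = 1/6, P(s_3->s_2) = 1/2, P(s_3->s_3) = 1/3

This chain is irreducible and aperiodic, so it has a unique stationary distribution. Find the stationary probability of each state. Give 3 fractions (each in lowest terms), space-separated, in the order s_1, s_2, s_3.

The stationary distribution satisfies pi = pi * P, i.e.:
  pi_s_1 = 1/3*pi_s_1 + 1/6*pi_s_2 + 1/6*pi_s_3
  pi_s_2 = 1/2*pi_s_1 + 1/3*pi_s_2 + 1/2*pi_s_3
  pi_s_3 = 1/6*pi_s_1 + 1/2*pi_s_2 + 1/3*pi_s_3
with normalization: pi_s_1 + pi_s_2 + pi_s_3 = 1.

Using the first 2 balance equations plus normalization, the linear system A*pi = b is:
  [-2/3, 1/6, 1/6] . pi = 0
  [1/2, -2/3, 1/2] . pi = 0
  [1, 1, 1] . pi = 1

Solving yields:
  pi_s_1 = 1/5
  pi_s_2 = 3/7
  pi_s_3 = 13/35

Verification (pi * P):
  1/5*1/3 + 3/7*1/6 + 13/35*1/6 = 1/5 = pi_s_1  (ok)
  1/5*1/2 + 3/7*1/3 + 13/35*1/2 = 3/7 = pi_s_2  (ok)
  1/5*1/6 + 3/7*1/2 + 13/35*1/3 = 13/35 = pi_s_3  (ok)

Answer: 1/5 3/7 13/35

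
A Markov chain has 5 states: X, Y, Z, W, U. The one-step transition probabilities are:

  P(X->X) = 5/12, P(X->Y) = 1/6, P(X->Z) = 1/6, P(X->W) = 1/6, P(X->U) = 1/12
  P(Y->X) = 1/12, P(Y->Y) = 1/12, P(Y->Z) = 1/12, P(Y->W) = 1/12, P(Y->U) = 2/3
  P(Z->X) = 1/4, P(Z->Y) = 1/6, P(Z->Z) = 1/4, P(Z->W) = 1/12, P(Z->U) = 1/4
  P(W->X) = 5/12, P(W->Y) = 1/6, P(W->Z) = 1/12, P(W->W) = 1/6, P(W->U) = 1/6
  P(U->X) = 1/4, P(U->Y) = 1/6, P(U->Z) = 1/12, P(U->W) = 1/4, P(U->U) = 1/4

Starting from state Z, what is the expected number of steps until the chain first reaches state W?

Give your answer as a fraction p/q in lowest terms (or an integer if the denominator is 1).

Answer: 312/47

Derivation:
Let h_i = expected steps to first reach W from state i.
Boundary: h_W = 0.
First-step equations for the other states:
  h_X = 1 + 5/12*h_X + 1/6*h_Y + 1/6*h_Z + 1/6*h_W + 1/12*h_U
  h_Y = 1 + 1/12*h_X + 1/12*h_Y + 1/12*h_Z + 1/12*h_W + 2/3*h_U
  h_Z = 1 + 1/4*h_X + 1/6*h_Y + 1/4*h_Z + 1/12*h_W + 1/4*h_U
  h_U = 1 + 1/4*h_X + 1/6*h_Y + 1/12*h_Z + 1/4*h_W + 1/4*h_U

Substituting h_W = 0 and rearranging gives the linear system (I - Q) h = 1:
  [7/12, -1/6, -1/6, -1/12] . (h_X, h_Y, h_Z, h_U) = 1
  [-1/12, 11/12, -1/12, -2/3] . (h_X, h_Y, h_Z, h_U) = 1
  [-1/4, -1/6, 3/4, -1/4] . (h_X, h_Y, h_Z, h_U) = 1
  [-1/4, -1/6, -1/12, 3/4] . (h_X, h_Y, h_Z, h_U) = 1

Solving yields:
  h_X = 1456/235
  h_Y = 1476/235
  h_Z = 312/47
  h_U = 260/47

Starting state is Z, so the expected hitting time is h_Z = 312/47.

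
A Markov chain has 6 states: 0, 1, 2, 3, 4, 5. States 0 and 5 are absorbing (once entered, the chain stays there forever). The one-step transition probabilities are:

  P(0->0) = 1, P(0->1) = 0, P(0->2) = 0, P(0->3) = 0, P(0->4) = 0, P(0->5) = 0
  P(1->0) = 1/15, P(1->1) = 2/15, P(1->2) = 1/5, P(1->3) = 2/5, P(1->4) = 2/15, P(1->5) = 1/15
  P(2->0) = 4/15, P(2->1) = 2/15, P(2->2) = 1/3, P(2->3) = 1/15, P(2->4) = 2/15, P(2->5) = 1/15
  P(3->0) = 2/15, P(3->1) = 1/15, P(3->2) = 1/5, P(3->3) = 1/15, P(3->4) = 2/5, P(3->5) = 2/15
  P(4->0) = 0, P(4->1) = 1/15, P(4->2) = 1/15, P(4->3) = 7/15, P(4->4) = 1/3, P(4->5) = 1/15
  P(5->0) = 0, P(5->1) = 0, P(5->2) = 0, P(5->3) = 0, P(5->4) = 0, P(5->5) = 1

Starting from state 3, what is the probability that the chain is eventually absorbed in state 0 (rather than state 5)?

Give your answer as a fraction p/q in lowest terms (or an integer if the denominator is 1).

Answer: 1163/2157

Derivation:
Let a_i = P(absorbed in 0 | start in state i).
Boundary conditions: a_0 = 1, a_5 = 0.
For each transient state i, a_i = sum_j P(i->j) * a_j:
  a_1 = 1/15*a_0 + 2/15*a_1 + 1/5*a_2 + 2/5*a_3 + 2/15*a_4 + 1/15*a_5
  a_2 = 4/15*a_0 + 2/15*a_1 + 1/3*a_2 + 1/15*a_3 + 2/15*a_4 + 1/15*a_5
  a_3 = 2/15*a_0 + 1/15*a_1 + 1/5*a_2 + 1/15*a_3 + 2/5*a_4 + 2/15*a_5
  a_4 = 0*a_0 + 1/15*a_1 + 1/15*a_2 + 7/15*a_3 + 1/3*a_4 + 1/15*a_5

Substituting a_0 = 1 and a_5 = 0, rearrange to (I - Q) a = r where r[i] = P(i -> 0):
  [13/15, -1/5, -2/5, -2/15] . (a_1, a_2, a_3, a_4) = 1/15
  [-2/15, 2/3, -1/15, -2/15] . (a_1, a_2, a_3, a_4) = 4/15
  [-1/15, -1/5, 14/15, -2/5] . (a_1, a_2, a_3, a_4) = 2/15
  [-1/15, -1/15, -7/15, 2/3] . (a_1, a_2, a_3, a_4) = 0

Solving yields:
  a_1 = 2399/4314
  a_2 = 2869/4314
  a_3 = 1163/2157
  a_4 = 2155/4314

Starting state is 3, so the absorption probability is a_3 = 1163/2157.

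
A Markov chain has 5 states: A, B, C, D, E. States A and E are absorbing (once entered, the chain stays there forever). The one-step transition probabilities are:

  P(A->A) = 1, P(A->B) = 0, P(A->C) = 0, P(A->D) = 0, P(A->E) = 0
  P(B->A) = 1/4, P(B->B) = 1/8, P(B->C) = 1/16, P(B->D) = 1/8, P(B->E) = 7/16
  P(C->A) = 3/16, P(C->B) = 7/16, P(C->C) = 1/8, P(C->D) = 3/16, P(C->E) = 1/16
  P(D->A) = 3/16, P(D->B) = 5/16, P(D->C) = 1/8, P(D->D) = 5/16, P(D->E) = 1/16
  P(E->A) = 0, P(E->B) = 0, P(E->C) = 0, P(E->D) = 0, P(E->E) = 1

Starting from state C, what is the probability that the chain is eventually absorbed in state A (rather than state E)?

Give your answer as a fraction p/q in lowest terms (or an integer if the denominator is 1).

Answer: 242/453

Derivation:
Let a_i = P(absorbed in A | start in state i).
Boundary conditions: a_A = 1, a_E = 0.
For each transient state i, a_i = sum_j P(i->j) * a_j:
  a_B = 1/4*a_A + 1/8*a_B + 1/16*a_C + 1/8*a_D + 7/16*a_E
  a_C = 3/16*a_A + 7/16*a_B + 1/8*a_C + 3/16*a_D + 1/16*a_E
  a_D = 3/16*a_A + 5/16*a_B + 1/8*a_C + 5/16*a_D + 1/16*a_E

Substituting a_A = 1 and a_E = 0, rearrange to (I - Q) a = r where r[i] = P(i -> A):
  [7/8, -1/16, -1/8] . (a_B, a_C, a_D) = 1/4
  [-7/16, 7/8, -3/16] . (a_B, a_C, a_D) = 3/16
  [-5/16, -1/8, 11/16] . (a_B, a_C, a_D) = 3/16

Solving yields:
  a_B = 365/906
  a_C = 242/453
  a_D = 167/302

Starting state is C, so the absorption probability is a_C = 242/453.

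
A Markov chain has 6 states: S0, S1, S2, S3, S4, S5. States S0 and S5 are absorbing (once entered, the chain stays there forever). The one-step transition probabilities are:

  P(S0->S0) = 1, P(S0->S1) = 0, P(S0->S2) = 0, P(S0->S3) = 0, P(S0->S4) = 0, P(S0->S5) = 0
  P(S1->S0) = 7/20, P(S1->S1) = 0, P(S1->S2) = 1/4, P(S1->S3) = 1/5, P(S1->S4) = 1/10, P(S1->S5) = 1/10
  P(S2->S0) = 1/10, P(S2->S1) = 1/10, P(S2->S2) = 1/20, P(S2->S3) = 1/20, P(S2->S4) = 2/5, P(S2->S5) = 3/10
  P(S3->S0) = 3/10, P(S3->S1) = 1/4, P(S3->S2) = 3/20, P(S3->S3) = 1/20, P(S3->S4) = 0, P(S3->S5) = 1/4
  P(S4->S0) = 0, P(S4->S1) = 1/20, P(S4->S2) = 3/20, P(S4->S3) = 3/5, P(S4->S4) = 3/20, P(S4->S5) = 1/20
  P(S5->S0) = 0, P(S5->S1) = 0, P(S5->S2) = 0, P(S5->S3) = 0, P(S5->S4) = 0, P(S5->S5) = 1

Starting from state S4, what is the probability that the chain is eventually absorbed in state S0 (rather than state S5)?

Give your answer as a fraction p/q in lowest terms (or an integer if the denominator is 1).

Answer: 43937/90143

Derivation:
Let a_i = P(absorbed in S0 | start in state i).
Boundary conditions: a_S0 = 1, a_S5 = 0.
For each transient state i, a_i = sum_j P(i->j) * a_j:
  a_S1 = 7/20*a_S0 + 0*a_S1 + 1/4*a_S2 + 1/5*a_S3 + 1/10*a_S4 + 1/10*a_S5
  a_S2 = 1/10*a_S0 + 1/10*a_S1 + 1/20*a_S2 + 1/20*a_S3 + 2/5*a_S4 + 3/10*a_S5
  a_S3 = 3/10*a_S0 + 1/4*a_S1 + 3/20*a_S2 + 1/20*a_S3 + 0*a_S4 + 1/4*a_S5
  a_S4 = 0*a_S0 + 1/20*a_S1 + 3/20*a_S2 + 3/5*a_S3 + 3/20*a_S4 + 1/20*a_S5

Substituting a_S0 = 1 and a_S5 = 0, rearrange to (I - Q) a = r where r[i] = P(i -> S0):
  [1, -1/4, -1/5, -1/10] . (a_S1, a_S2, a_S3, a_S4) = 7/20
  [-1/10, 19/20, -1/20, -2/5] . (a_S1, a_S2, a_S3, a_S4) = 1/10
  [-1/4, -3/20, 19/20, 0] . (a_S1, a_S2, a_S3, a_S4) = 3/10
  [-1/20, -3/20, -3/5, 17/20] . (a_S1, a_S2, a_S3, a_S4) = 0

Solving yields:
  a_S1 = 54742/90143
  a_S2 = 36309/90143
  a_S3 = 48605/90143
  a_S4 = 43937/90143

Starting state is S4, so the absorption probability is a_S4 = 43937/90143.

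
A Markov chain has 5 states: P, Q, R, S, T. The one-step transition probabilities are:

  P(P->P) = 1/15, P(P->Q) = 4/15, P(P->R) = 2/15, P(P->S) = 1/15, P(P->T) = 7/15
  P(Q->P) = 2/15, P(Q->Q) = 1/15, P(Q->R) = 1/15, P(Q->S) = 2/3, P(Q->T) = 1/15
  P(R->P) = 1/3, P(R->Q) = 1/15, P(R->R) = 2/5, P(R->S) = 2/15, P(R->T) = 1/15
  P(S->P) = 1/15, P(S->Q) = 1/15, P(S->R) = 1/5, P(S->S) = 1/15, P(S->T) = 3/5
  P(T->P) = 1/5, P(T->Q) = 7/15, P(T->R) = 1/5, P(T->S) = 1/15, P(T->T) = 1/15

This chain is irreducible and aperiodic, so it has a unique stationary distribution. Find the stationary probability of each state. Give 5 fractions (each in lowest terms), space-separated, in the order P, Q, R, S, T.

The stationary distribution satisfies pi = pi * P, i.e.:
  pi_P = 1/15*pi_P + 2/15*pi_Q + 1/3*pi_R + 1/15*pi_S + 1/5*pi_T
  pi_Q = 4/15*pi_P + 1/15*pi_Q + 1/15*pi_R + 1/15*pi_S + 7/15*pi_T
  pi_R = 2/15*pi_P + 1/15*pi_Q + 2/5*pi_R + 1/5*pi_S + 1/5*pi_T
  pi_S = 1/15*pi_P + 2/3*pi_Q + 2/15*pi_R + 1/15*pi_S + 1/15*pi_T
  pi_T = 7/15*pi_P + 1/15*pi_Q + 1/15*pi_R + 3/5*pi_S + 1/15*pi_T
with normalization: pi_P + pi_Q + pi_R + pi_S + pi_T = 1.

Using the first 4 balance equations plus normalization, the linear system A*pi = b is:
  [-14/15, 2/15, 1/3, 1/15, 1/5] . pi = 0
  [4/15, -14/15, 1/15, 1/15, 7/15] . pi = 0
  [2/15, 1/15, -3/5, 1/5, 1/5] . pi = 0
  [1/15, 2/3, 2/15, -14/15, 1/15] . pi = 0
  [1, 1, 1, 1, 1] . pi = 1

Solving yields:
  pi_P = 2965/17889
  pi_Q = 3490/17889
  pi_R = 2429/11926
  pi_S = 2353/11926
  pi_T = 4261/17889

Verification (pi * P):
  2965/17889*1/15 + 3490/17889*2/15 + 2429/11926*1/3 + 2353/11926*1/15 + 4261/17889*1/5 = 2965/17889 = pi_P  (ok)
  2965/17889*4/15 + 3490/17889*1/15 + 2429/11926*1/15 + 2353/11926*1/15 + 4261/17889*7/15 = 3490/17889 = pi_Q  (ok)
  2965/17889*2/15 + 3490/17889*1/15 + 2429/11926*2/5 + 2353/11926*1/5 + 4261/17889*1/5 = 2429/11926 = pi_R  (ok)
  2965/17889*1/15 + 3490/17889*2/3 + 2429/11926*2/15 + 2353/11926*1/15 + 4261/17889*1/15 = 2353/11926 = pi_S  (ok)
  2965/17889*7/15 + 3490/17889*1/15 + 2429/11926*1/15 + 2353/11926*3/5 + 4261/17889*1/15 = 4261/17889 = pi_T  (ok)

Answer: 2965/17889 3490/17889 2429/11926 2353/11926 4261/17889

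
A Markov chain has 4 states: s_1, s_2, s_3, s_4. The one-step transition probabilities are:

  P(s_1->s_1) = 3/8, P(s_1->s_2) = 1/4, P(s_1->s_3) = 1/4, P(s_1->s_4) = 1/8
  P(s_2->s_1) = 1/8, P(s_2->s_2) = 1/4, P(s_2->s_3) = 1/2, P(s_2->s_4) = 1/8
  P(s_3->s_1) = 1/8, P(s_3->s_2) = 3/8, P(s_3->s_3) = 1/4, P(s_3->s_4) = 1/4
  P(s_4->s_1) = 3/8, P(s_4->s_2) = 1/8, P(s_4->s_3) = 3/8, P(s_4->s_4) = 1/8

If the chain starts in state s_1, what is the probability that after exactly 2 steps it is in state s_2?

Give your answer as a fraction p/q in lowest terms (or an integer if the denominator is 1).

Answer: 17/64

Derivation:
Computing P^2 by repeated multiplication:
P^1 =
  s_1: [3/8, 1/4, 1/4, 1/8]
  s_2: [1/8, 1/4, 1/2, 1/8]
  s_3: [1/8, 3/8, 1/4, 1/4]
  s_4: [3/8, 1/8, 3/8, 1/8]
P^2 =
  s_1: [1/4, 17/64, 21/64, 5/32]
  s_2: [3/16, 19/64, 21/64, 3/16]
  s_3: [7/32, 1/4, 3/8, 5/32]
  s_4: [1/4, 9/32, 19/64, 11/64]

(P^2)[s_1 -> s_2] = 17/64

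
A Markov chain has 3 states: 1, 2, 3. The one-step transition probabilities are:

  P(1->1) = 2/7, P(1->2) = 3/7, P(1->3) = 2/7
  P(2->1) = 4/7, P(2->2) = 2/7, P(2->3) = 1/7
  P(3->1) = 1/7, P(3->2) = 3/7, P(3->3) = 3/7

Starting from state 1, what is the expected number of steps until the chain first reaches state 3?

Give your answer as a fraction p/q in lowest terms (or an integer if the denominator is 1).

Let h_i = expected steps to first reach 3 from state i.
Boundary: h_3 = 0.
First-step equations for the other states:
  h_1 = 1 + 2/7*h_1 + 3/7*h_2 + 2/7*h_3
  h_2 = 1 + 4/7*h_1 + 2/7*h_2 + 1/7*h_3

Substituting h_3 = 0 and rearranging gives the linear system (I - Q) h = 1:
  [5/7, -3/7] . (h_1, h_2) = 1
  [-4/7, 5/7] . (h_1, h_2) = 1

Solving yields:
  h_1 = 56/13
  h_2 = 63/13

Starting state is 1, so the expected hitting time is h_1 = 56/13.

Answer: 56/13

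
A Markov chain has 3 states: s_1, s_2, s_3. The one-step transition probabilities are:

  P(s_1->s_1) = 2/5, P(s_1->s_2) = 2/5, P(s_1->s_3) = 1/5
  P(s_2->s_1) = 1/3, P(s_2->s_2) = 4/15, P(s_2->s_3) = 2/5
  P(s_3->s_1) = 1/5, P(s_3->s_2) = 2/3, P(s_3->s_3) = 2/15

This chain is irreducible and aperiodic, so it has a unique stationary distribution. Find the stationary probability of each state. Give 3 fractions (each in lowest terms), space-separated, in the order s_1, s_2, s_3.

The stationary distribution satisfies pi = pi * P, i.e.:
  pi_s_1 = 2/5*pi_s_1 + 1/3*pi_s_2 + 1/5*pi_s_3
  pi_s_2 = 2/5*pi_s_1 + 4/15*pi_s_2 + 2/3*pi_s_3
  pi_s_3 = 1/5*pi_s_1 + 2/5*pi_s_2 + 2/15*pi_s_3
with normalization: pi_s_1 + pi_s_2 + pi_s_3 = 1.

Using the first 2 balance equations plus normalization, the linear system A*pi = b is:
  [-3/5, 1/3, 1/5] . pi = 0
  [2/5, -11/15, 2/3] . pi = 0
  [1, 1, 1] . pi = 1

Solving yields:
  pi_s_1 = 83/260
  pi_s_2 = 27/65
  pi_s_3 = 69/260

Verification (pi * P):
  83/260*2/5 + 27/65*1/3 + 69/260*1/5 = 83/260 = pi_s_1  (ok)
  83/260*2/5 + 27/65*4/15 + 69/260*2/3 = 27/65 = pi_s_2  (ok)
  83/260*1/5 + 27/65*2/5 + 69/260*2/15 = 69/260 = pi_s_3  (ok)

Answer: 83/260 27/65 69/260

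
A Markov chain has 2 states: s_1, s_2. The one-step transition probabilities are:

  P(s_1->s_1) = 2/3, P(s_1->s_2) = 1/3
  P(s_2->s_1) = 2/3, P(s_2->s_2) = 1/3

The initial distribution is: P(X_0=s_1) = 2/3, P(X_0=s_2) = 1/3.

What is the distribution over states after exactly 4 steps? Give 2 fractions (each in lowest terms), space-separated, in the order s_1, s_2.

Answer: 2/3 1/3

Derivation:
Propagating the distribution step by step (d_{t+1} = d_t * P):
d_0 = (s_1=2/3, s_2=1/3)
  d_1[s_1] = 2/3*2/3 + 1/3*2/3 = 2/3
  d_1[s_2] = 2/3*1/3 + 1/3*1/3 = 1/3
d_1 = (s_1=2/3, s_2=1/3)
  d_2[s_1] = 2/3*2/3 + 1/3*2/3 = 2/3
  d_2[s_2] = 2/3*1/3 + 1/3*1/3 = 1/3
d_2 = (s_1=2/3, s_2=1/3)
  d_3[s_1] = 2/3*2/3 + 1/3*2/3 = 2/3
  d_3[s_2] = 2/3*1/3 + 1/3*1/3 = 1/3
d_3 = (s_1=2/3, s_2=1/3)
  d_4[s_1] = 2/3*2/3 + 1/3*2/3 = 2/3
  d_4[s_2] = 2/3*1/3 + 1/3*1/3 = 1/3
d_4 = (s_1=2/3, s_2=1/3)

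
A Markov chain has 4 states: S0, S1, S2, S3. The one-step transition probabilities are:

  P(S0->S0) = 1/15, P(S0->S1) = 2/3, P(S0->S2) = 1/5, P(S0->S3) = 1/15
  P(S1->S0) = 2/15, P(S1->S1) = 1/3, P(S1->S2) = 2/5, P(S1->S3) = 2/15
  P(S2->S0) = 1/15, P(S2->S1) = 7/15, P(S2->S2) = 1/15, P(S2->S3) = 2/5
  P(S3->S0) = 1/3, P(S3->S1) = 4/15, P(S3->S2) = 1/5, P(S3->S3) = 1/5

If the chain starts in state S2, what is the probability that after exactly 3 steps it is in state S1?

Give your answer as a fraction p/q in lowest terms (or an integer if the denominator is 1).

Answer: 1444/3375

Derivation:
Computing P^3 by repeated multiplication:
P^1 =
  S0: [1/15, 2/3, 1/5, 1/15]
  S1: [2/15, 1/3, 2/5, 2/15]
  S2: [1/15, 7/15, 1/15, 2/5]
  S3: [1/3, 4/15, 1/5, 1/5]
P^2 =
  S0: [29/225, 17/45, 23/75, 14/75]
  S1: [28/225, 19/45, 16/75, 6/25]
  S2: [46/225, 76/225, 64/225, 13/75]
  S3: [31/225, 103/225, 17/75, 8/45]
P^3 =
  S0: [478/3375, 1366/3375, 88/375, 739/3375]
  S1: [536/3375, 1307/3375, 32/125, 668/3375]
  S2: [457/3375, 1444/3375, 31/135, 233/1125]
  S3: [488/3375, 1342/3375, 98/375, 221/1125]

(P^3)[S2 -> S1] = 1444/3375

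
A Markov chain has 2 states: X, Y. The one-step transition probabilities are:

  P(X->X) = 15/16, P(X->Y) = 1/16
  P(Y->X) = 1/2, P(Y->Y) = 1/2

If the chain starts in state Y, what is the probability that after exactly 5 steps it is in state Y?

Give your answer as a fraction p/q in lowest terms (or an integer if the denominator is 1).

Computing P^5 by repeated multiplication:
P^1 =
  X: [15/16, 1/16]
  Y: [1/2, 1/2]
P^2 =
  X: [233/256, 23/256]
  Y: [23/32, 9/32]
P^3 =
  X: [3679/4096, 417/4096]
  Y: [417/512, 95/512]
P^4 =
  X: [58521/65536, 7015/65536]
  Y: [7015/8192, 1177/8192]
P^5 =
  X: [933935/1048576, 114641/1048576]
  Y: [114641/131072, 16431/131072]

(P^5)[Y -> Y] = 16431/131072

Answer: 16431/131072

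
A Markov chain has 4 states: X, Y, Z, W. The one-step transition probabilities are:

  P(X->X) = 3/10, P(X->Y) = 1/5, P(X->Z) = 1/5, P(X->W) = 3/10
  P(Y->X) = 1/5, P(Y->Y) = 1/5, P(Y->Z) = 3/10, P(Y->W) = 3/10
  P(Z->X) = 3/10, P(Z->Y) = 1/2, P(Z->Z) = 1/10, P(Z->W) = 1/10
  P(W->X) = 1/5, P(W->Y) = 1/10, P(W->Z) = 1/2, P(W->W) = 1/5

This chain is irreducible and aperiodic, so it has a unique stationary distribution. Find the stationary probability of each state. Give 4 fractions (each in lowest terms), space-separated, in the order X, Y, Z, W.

Answer: 311/1235 318/1235 329/1235 277/1235

Derivation:
The stationary distribution satisfies pi = pi * P, i.e.:
  pi_X = 3/10*pi_X + 1/5*pi_Y + 3/10*pi_Z + 1/5*pi_W
  pi_Y = 1/5*pi_X + 1/5*pi_Y + 1/2*pi_Z + 1/10*pi_W
  pi_Z = 1/5*pi_X + 3/10*pi_Y + 1/10*pi_Z + 1/2*pi_W
  pi_W = 3/10*pi_X + 3/10*pi_Y + 1/10*pi_Z + 1/5*pi_W
with normalization: pi_X + pi_Y + pi_Z + pi_W = 1.

Using the first 3 balance equations plus normalization, the linear system A*pi = b is:
  [-7/10, 1/5, 3/10, 1/5] . pi = 0
  [1/5, -4/5, 1/2, 1/10] . pi = 0
  [1/5, 3/10, -9/10, 1/2] . pi = 0
  [1, 1, 1, 1] . pi = 1

Solving yields:
  pi_X = 311/1235
  pi_Y = 318/1235
  pi_Z = 329/1235
  pi_W = 277/1235

Verification (pi * P):
  311/1235*3/10 + 318/1235*1/5 + 329/1235*3/10 + 277/1235*1/5 = 311/1235 = pi_X  (ok)
  311/1235*1/5 + 318/1235*1/5 + 329/1235*1/2 + 277/1235*1/10 = 318/1235 = pi_Y  (ok)
  311/1235*1/5 + 318/1235*3/10 + 329/1235*1/10 + 277/1235*1/2 = 329/1235 = pi_Z  (ok)
  311/1235*3/10 + 318/1235*3/10 + 329/1235*1/10 + 277/1235*1/5 = 277/1235 = pi_W  (ok)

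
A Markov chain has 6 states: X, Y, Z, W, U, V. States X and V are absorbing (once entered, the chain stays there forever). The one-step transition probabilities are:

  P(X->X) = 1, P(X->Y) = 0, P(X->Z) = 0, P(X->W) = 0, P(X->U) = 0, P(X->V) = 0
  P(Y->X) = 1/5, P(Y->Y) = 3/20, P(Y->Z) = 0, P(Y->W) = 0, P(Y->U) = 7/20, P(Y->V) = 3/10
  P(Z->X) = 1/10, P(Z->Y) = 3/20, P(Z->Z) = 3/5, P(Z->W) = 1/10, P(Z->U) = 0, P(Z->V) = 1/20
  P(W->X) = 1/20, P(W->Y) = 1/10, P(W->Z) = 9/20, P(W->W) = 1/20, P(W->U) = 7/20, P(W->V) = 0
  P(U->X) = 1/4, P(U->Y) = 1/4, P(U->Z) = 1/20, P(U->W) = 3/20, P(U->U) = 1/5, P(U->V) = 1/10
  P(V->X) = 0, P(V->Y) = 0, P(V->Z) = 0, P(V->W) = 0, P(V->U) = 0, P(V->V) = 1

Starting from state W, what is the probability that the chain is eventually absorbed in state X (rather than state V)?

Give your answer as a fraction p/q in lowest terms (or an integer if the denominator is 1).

Answer: 8314/13667

Derivation:
Let a_i = P(absorbed in X | start in state i).
Boundary conditions: a_X = 1, a_V = 0.
For each transient state i, a_i = sum_j P(i->j) * a_j:
  a_Y = 1/5*a_X + 3/20*a_Y + 0*a_Z + 0*a_W + 7/20*a_U + 3/10*a_V
  a_Z = 1/10*a_X + 3/20*a_Y + 3/5*a_Z + 1/10*a_W + 0*a_U + 1/20*a_V
  a_W = 1/20*a_X + 1/10*a_Y + 9/20*a_Z + 1/20*a_W + 7/20*a_U + 0*a_V
  a_U = 1/4*a_X + 1/4*a_Y + 1/20*a_Z + 3/20*a_W + 1/5*a_U + 1/10*a_V

Substituting a_X = 1 and a_V = 0, rearrange to (I - Q) a = r where r[i] = P(i -> X):
  [17/20, 0, 0, -7/20] . (a_Y, a_Z, a_W, a_U) = 1/5
  [-3/20, 2/5, -1/10, 0] . (a_Y, a_Z, a_W, a_U) = 1/10
  [-1/10, -9/20, 19/20, -7/20] . (a_Y, a_Z, a_W, a_U) = 1/20
  [-1/4, -1/20, -3/20, 4/5] . (a_Y, a_Z, a_W, a_U) = 1/4

Solving yields:
  a_Y = 6682/13667
  a_Z = 8001/13667
  a_W = 8314/13667
  a_U = 8418/13667

Starting state is W, so the absorption probability is a_W = 8314/13667.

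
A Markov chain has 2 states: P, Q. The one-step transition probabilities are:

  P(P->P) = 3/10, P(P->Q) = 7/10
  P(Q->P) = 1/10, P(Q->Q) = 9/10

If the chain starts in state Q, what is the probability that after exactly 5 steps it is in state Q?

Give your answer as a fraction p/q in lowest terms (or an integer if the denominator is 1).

Answer: 5469/6250

Derivation:
Computing P^5 by repeated multiplication:
P^1 =
  P: [3/10, 7/10]
  Q: [1/10, 9/10]
P^2 =
  P: [4/25, 21/25]
  Q: [3/25, 22/25]
P^3 =
  P: [33/250, 217/250]
  Q: [31/250, 219/250]
P^4 =
  P: [79/625, 546/625]
  Q: [78/625, 547/625]
P^5 =
  P: [783/6250, 5467/6250]
  Q: [781/6250, 5469/6250]

(P^5)[Q -> Q] = 5469/6250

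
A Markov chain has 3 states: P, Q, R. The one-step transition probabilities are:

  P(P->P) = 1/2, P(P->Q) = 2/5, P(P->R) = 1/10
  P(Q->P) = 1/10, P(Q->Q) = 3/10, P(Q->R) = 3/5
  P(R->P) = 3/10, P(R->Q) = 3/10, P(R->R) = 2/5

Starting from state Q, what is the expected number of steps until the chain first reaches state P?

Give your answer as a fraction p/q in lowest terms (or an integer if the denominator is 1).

Let h_i = expected steps to first reach P from state i.
Boundary: h_P = 0.
First-step equations for the other states:
  h_Q = 1 + 1/10*h_P + 3/10*h_Q + 3/5*h_R
  h_R = 1 + 3/10*h_P + 3/10*h_Q + 2/5*h_R

Substituting h_P = 0 and rearranging gives the linear system (I - Q) h = 1:
  [7/10, -3/5] . (h_Q, h_R) = 1
  [-3/10, 3/5] . (h_Q, h_R) = 1

Solving yields:
  h_Q = 5
  h_R = 25/6

Starting state is Q, so the expected hitting time is h_Q = 5.

Answer: 5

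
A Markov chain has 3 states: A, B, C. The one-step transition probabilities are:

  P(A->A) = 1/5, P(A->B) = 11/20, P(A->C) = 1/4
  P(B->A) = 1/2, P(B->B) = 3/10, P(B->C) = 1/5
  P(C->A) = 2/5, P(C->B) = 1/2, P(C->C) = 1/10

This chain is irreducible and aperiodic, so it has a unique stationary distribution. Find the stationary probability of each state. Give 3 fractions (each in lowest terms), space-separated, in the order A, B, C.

Answer: 106/287 124/287 57/287

Derivation:
The stationary distribution satisfies pi = pi * P, i.e.:
  pi_A = 1/5*pi_A + 1/2*pi_B + 2/5*pi_C
  pi_B = 11/20*pi_A + 3/10*pi_B + 1/2*pi_C
  pi_C = 1/4*pi_A + 1/5*pi_B + 1/10*pi_C
with normalization: pi_A + pi_B + pi_C = 1.

Using the first 2 balance equations plus normalization, the linear system A*pi = b is:
  [-4/5, 1/2, 2/5] . pi = 0
  [11/20, -7/10, 1/2] . pi = 0
  [1, 1, 1] . pi = 1

Solving yields:
  pi_A = 106/287
  pi_B = 124/287
  pi_C = 57/287

Verification (pi * P):
  106/287*1/5 + 124/287*1/2 + 57/287*2/5 = 106/287 = pi_A  (ok)
  106/287*11/20 + 124/287*3/10 + 57/287*1/2 = 124/287 = pi_B  (ok)
  106/287*1/4 + 124/287*1/5 + 57/287*1/10 = 57/287 = pi_C  (ok)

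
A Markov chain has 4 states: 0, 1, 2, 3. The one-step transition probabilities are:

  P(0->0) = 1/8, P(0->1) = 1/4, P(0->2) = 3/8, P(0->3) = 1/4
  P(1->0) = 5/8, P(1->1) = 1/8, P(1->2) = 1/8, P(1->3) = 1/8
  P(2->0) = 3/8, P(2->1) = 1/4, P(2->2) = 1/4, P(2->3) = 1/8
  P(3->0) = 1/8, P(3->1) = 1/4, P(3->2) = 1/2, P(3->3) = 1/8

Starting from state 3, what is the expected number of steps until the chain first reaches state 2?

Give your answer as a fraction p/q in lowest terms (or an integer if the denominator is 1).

Answer: 576/223

Derivation:
Let h_i = expected steps to first reach 2 from state i.
Boundary: h_2 = 0.
First-step equations for the other states:
  h_0 = 1 + 1/8*h_0 + 1/4*h_1 + 3/8*h_2 + 1/4*h_3
  h_1 = 1 + 5/8*h_0 + 1/8*h_1 + 1/8*h_2 + 1/8*h_3
  h_3 = 1 + 1/8*h_0 + 1/4*h_1 + 1/2*h_2 + 1/8*h_3

Substituting h_2 = 0 and rearranging gives the linear system (I - Q) h = 1:
  [7/8, -1/4, -1/4] . (h_0, h_1, h_3) = 1
  [-5/8, 7/8, -1/8] . (h_0, h_1, h_3) = 1
  [-1/8, -1/4, 7/8] . (h_0, h_1, h_3) = 1

Solving yields:
  h_0 = 648/223
  h_1 = 800/223
  h_3 = 576/223

Starting state is 3, so the expected hitting time is h_3 = 576/223.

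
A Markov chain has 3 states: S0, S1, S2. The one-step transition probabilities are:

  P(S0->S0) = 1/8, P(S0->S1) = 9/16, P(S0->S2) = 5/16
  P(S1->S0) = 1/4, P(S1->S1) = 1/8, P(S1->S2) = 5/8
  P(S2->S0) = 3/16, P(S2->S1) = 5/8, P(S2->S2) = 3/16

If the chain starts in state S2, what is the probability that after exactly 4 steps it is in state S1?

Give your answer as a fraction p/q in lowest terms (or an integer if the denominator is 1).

Computing P^4 by repeated multiplication:
P^1 =
  S0: [1/8, 9/16, 5/16]
  S1: [1/4, 1/8, 5/8]
  S2: [3/16, 5/8, 3/16]
P^2 =
  S0: [55/256, 43/128, 115/256]
  S1: [23/128, 35/64, 35/128]
  S2: [55/256, 77/256, 31/64]
P^3 =
  S0: [799/4096, 1817/4096, 185/512]
  S1: [431/2048, 697/2048, 115/256]
  S2: [395/2048, 1889/4096, 1417/4096]
P^4 =
  S0: [6653/32768, 25625/65536, 26605/65536]
  S1: [3205/16384, 14473/32768, 11885/32768]
  S2: [13387/65536, 12529/32768, 27091/65536]

(P^4)[S2 -> S1] = 12529/32768

Answer: 12529/32768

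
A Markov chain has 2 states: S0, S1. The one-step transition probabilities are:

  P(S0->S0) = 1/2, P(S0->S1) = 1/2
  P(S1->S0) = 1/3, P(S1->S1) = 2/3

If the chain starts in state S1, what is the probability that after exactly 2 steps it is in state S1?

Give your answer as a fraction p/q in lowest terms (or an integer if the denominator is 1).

Answer: 11/18

Derivation:
Computing P^2 by repeated multiplication:
P^1 =
  S0: [1/2, 1/2]
  S1: [1/3, 2/3]
P^2 =
  S0: [5/12, 7/12]
  S1: [7/18, 11/18]

(P^2)[S1 -> S1] = 11/18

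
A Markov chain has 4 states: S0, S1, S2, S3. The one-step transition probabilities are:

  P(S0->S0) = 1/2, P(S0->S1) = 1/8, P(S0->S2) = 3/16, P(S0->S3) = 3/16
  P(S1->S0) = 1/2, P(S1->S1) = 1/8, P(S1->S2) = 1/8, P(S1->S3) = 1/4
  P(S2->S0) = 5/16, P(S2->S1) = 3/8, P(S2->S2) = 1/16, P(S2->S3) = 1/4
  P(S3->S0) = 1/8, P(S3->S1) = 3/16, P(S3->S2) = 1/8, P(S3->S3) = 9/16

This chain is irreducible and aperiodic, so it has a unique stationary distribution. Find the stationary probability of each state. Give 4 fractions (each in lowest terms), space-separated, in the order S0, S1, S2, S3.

The stationary distribution satisfies pi = pi * P, i.e.:
  pi_S0 = 1/2*pi_S0 + 1/2*pi_S1 + 5/16*pi_S2 + 1/8*pi_S3
  pi_S1 = 1/8*pi_S0 + 1/8*pi_S1 + 3/8*pi_S2 + 3/16*pi_S3
  pi_S2 = 3/16*pi_S0 + 1/8*pi_S1 + 1/16*pi_S2 + 1/8*pi_S3
  pi_S3 = 3/16*pi_S0 + 1/4*pi_S1 + 1/4*pi_S2 + 9/16*pi_S3
with normalization: pi_S0 + pi_S1 + pi_S2 + pi_S3 = 1.

Using the first 3 balance equations plus normalization, the linear system A*pi = b is:
  [-1/2, 1/2, 5/16, 1/8] . pi = 0
  [1/8, -7/8, 3/8, 3/16] . pi = 0
  [3/16, 1/8, -15/16, 1/8] . pi = 0
  [1, 1, 1, 1] . pi = 1

Solving yields:
  pi_S0 = 1022/2923
  pi_S1 = 527/2923
  pi_S2 = 404/2923
  pi_S3 = 970/2923

Verification (pi * P):
  1022/2923*1/2 + 527/2923*1/2 + 404/2923*5/16 + 970/2923*1/8 = 1022/2923 = pi_S0  (ok)
  1022/2923*1/8 + 527/2923*1/8 + 404/2923*3/8 + 970/2923*3/16 = 527/2923 = pi_S1  (ok)
  1022/2923*3/16 + 527/2923*1/8 + 404/2923*1/16 + 970/2923*1/8 = 404/2923 = pi_S2  (ok)
  1022/2923*3/16 + 527/2923*1/4 + 404/2923*1/4 + 970/2923*9/16 = 970/2923 = pi_S3  (ok)

Answer: 1022/2923 527/2923 404/2923 970/2923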